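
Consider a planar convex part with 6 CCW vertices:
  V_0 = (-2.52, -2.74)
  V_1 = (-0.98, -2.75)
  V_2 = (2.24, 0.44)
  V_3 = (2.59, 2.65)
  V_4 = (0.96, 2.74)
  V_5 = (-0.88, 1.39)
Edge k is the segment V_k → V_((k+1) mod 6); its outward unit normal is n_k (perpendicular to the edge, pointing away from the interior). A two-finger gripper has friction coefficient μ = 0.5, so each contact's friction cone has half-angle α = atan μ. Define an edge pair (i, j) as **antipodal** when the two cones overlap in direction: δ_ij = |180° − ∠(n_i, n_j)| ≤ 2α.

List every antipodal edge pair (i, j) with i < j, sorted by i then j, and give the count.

count = 7; pairs: (0,3), (0,4), (1,3), (1,4), (1,5), (2,4), (2,5)

α = atan 0.5 = 26.57°;  2α = 53.13°
n_0 = (-0.0065, -1.0000)
n_1 = (+0.7038, -0.7104)
n_2 = (+0.9877, -0.1564)
n_3 = (+0.0551, +0.9985)
n_4 = (-0.5916, +0.8063)
n_5 = (-0.9294, +0.3691)
  (0,1): δ = 134.90°  ·
  (0,2): δ = 98.63°  ·
  (0,3): δ = 2.79°  ✓
  (0,4): δ = 36.64°  ✓
  (0,5): δ = 68.71°  ·
  (1,2): δ = 143.73°  ·
  (1,3): δ = 47.89°  ✓
  (1,4): δ = 8.46°  ✓
  (1,5): δ = 23.61°  ✓
  (2,3): δ = 84.16°  ·
  (2,4): δ = 44.73°  ✓
  (2,5): δ = 12.66°  ✓
  (3,4): δ = 140.57°  ·
  (3,5): δ = 108.50°  ·
  (4,5): δ = 147.93°  ·
antipodal pairs: 7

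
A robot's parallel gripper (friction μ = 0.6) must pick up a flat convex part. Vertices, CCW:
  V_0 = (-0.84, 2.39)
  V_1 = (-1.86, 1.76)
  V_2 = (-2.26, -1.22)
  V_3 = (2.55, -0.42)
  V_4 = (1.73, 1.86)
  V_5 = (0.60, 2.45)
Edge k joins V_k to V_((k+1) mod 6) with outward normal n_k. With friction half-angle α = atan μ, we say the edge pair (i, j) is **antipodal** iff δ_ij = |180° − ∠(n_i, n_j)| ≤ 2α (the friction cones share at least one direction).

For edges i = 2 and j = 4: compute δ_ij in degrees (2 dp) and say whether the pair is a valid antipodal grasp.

α = atan 0.6 = 30.96°;  2α = 61.93°
edge 2: e_2 = (+4.81, +0.80);  n_2 = (+0.1641, -0.9864)
edge 4: e_4 = (-1.13, +0.59);  n_4 = (+0.4628, +0.8864)
∠(n_2, n_4) = 142.99°
δ = |180° − 142.99°| = 37.01°
37.01° ≤ 2α = 61.93°  →  valid

δ = 37.01°, valid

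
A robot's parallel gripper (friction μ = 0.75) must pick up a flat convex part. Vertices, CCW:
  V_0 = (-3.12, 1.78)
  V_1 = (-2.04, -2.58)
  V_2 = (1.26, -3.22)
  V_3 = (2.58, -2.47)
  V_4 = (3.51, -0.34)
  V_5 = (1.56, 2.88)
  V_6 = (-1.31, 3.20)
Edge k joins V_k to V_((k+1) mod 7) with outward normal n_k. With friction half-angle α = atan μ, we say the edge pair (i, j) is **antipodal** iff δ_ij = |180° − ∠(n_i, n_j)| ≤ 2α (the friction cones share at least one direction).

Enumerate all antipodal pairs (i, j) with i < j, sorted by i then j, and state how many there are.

α = atan 0.75 = 36.87°;  2α = 73.74°
n_0 = (-0.9707, -0.2404)
n_1 = (-0.1904, -0.9817)
n_2 = (+0.4940, -0.8695)
n_3 = (+0.9165, -0.4001)
n_4 = (+0.8554, +0.5180)
n_5 = (+0.1108, +0.9938)
n_6 = (-0.6172, +0.7868)
  (0,1): δ = 114.89°  ·
  (0,2): δ = 74.31°  ·
  (0,3): δ = 37.50°  ✓
  (0,4): δ = 17.29°  ✓
  (0,5): δ = 69.73°  ✓
  (0,6): δ = 114.20°  ·
  (1,2): δ = 139.42°  ·
  (1,3): δ = 102.61°  ·
  (1,4): δ = 47.83°  ✓
  (1,5): δ = 4.61°  ✓
  (1,6): δ = 49.09°  ✓
  (2,3): δ = 143.19°  ·
  (2,4): δ = 88.41°  ·
  (2,5): δ = 35.97°  ✓
  (2,6): δ = 8.51°  ✓
  (3,4): δ = 125.21°  ·
  (3,5): δ = 72.78°  ✓
  (3,6): δ = 28.30°  ✓
  (4,5): δ = 127.56°  ·
  (4,6): δ = 83.08°  ·
  (5,6): δ = 135.52°  ·
antipodal pairs: 10

count = 10; pairs: (0,3), (0,4), (0,5), (1,4), (1,5), (1,6), (2,5), (2,6), (3,5), (3,6)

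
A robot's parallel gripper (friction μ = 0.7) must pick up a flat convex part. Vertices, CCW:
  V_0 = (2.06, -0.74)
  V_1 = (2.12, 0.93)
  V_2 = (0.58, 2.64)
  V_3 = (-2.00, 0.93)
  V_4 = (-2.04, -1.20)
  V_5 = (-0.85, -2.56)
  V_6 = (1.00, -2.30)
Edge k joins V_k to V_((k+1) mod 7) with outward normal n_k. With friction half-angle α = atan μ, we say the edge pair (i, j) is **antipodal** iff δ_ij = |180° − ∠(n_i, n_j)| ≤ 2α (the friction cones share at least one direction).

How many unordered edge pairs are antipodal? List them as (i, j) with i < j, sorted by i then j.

α = atan 0.7 = 34.99°;  2α = 69.98°
n_0 = (+0.9994, -0.0359)
n_1 = (+0.7431, +0.6692)
n_2 = (-0.5525, +0.8335)
n_3 = (-0.9998, +0.0188)
n_4 = (-0.7526, -0.6585)
n_5 = (+0.1392, -0.9903)
n_6 = (+0.8271, -0.5620)
  (0,1): δ = 135.94°  ·
  (0,2): δ = 54.41°  ✓
  (0,3): δ = 0.98°  ✓
  (0,4): δ = 43.24°  ✓
  (0,5): δ = 100.06°  ·
  (0,6): δ = 147.86°  ·
  (1,2): δ = 98.47°  ·
  (1,3): δ = 43.08°  ✓
  (1,4): δ = 0.82°  ✓
  (1,5): δ = 55.99°  ✓
  (1,6): δ = 103.80°  ·
  (2,3): δ = 124.61°  ·
  (2,4): δ = 82.35°  ·
  (2,5): δ = 25.54°  ✓
  (2,6): δ = 22.27°  ✓
  (3,4): δ = 137.74°  ·
  (3,5): δ = 80.92°  ·
  (3,6): δ = 33.12°  ✓
  (4,5): δ = 123.19°  ·
  (4,6): δ = 75.38°  ·
  (5,6): δ = 132.20°  ·
antipodal pairs: 9

count = 9; pairs: (0,2), (0,3), (0,4), (1,3), (1,4), (1,5), (2,5), (2,6), (3,6)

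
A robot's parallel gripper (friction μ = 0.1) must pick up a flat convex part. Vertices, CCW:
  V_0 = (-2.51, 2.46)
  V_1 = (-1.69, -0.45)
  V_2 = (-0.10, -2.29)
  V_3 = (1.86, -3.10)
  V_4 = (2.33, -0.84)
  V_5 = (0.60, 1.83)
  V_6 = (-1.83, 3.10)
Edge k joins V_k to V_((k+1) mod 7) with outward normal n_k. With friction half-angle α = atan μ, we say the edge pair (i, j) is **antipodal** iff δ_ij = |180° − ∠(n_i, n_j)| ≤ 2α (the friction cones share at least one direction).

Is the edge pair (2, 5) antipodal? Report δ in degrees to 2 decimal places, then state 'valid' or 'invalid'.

α = atan 0.1 = 5.71°;  2α = 11.42°
edge 2: e_2 = (+1.96, -0.81);  n_2 = (-0.3819, -0.9242)
edge 5: e_5 = (-2.43, +1.27);  n_5 = (+0.4632, +0.8863)
∠(n_2, n_5) = 174.86°
δ = |180° − 174.86°| = 5.14°
5.14° ≤ 2α = 11.42°  →  valid

δ = 5.14°, valid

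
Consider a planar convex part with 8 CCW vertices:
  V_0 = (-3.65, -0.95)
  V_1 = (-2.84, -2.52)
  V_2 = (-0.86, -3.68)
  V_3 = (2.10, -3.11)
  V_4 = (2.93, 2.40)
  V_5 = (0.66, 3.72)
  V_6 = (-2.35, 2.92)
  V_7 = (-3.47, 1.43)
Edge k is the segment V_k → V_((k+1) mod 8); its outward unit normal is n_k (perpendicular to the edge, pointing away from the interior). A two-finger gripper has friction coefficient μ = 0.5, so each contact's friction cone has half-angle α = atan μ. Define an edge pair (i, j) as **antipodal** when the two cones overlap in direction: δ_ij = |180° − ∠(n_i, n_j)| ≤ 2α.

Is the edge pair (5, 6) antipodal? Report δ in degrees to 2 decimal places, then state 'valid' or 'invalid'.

α = atan 0.5 = 26.57°;  2α = 53.13°
edge 5: e_5 = (-3.01, -0.80);  n_5 = (-0.2569, +0.9664)
edge 6: e_6 = (-1.12, -1.49);  n_6 = (-0.7994, +0.6009)
∠(n_5, n_6) = 38.18°
δ = |180° − 38.18°| = 141.82°
141.82° > 2α = 53.13°  →  invalid

δ = 141.82°, invalid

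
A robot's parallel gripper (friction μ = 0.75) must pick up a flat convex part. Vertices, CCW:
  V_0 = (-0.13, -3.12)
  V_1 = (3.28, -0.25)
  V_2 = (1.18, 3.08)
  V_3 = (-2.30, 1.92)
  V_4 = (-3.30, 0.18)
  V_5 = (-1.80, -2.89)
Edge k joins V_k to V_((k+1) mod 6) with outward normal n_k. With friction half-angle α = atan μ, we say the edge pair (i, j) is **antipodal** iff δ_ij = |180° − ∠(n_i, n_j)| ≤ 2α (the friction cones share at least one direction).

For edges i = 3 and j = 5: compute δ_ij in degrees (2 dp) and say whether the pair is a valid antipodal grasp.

α = atan 0.75 = 36.87°;  2α = 73.74°
edge 3: e_3 = (-1.00, -1.74);  n_3 = (-0.8670, +0.4983)
edge 5: e_5 = (+1.67, -0.23);  n_5 = (-0.1364, -0.9906)
∠(n_3, n_5) = 112.04°
δ = |180° − 112.04°| = 67.96°
67.96° ≤ 2α = 73.74°  →  valid

δ = 67.96°, valid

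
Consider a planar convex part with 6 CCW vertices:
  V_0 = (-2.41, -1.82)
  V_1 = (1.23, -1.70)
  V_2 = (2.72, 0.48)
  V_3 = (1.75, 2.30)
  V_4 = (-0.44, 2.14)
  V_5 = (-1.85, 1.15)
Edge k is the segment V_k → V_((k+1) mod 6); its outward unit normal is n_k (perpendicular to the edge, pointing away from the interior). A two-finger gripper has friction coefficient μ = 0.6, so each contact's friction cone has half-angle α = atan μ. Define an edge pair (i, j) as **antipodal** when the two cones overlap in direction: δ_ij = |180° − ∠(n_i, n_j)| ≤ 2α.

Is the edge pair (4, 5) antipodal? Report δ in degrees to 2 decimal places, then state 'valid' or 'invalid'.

α = atan 0.6 = 30.96°;  2α = 61.93°
edge 4: e_4 = (-1.41, -0.99);  n_4 = (-0.5746, +0.8184)
edge 5: e_5 = (-0.56, -2.97);  n_5 = (-0.9827, +0.1853)
∠(n_4, n_5) = 44.25°
δ = |180° − 44.25°| = 135.75°
135.75° > 2α = 61.93°  →  invalid

δ = 135.75°, invalid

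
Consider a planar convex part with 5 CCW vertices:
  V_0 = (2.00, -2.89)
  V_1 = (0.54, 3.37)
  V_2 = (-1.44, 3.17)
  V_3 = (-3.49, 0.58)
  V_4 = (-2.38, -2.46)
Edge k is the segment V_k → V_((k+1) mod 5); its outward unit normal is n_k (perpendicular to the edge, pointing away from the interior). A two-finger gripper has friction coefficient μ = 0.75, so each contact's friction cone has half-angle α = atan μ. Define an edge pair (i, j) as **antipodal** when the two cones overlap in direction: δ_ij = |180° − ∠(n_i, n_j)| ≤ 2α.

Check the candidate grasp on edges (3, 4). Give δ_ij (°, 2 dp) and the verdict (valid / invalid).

δ = 115.67°, invalid

α = atan 0.75 = 36.87°;  2α = 73.74°
edge 3: e_3 = (+1.11, -3.04);  n_3 = (-0.9393, -0.3430)
edge 4: e_4 = (+4.38, -0.43);  n_4 = (-0.0977, -0.9952)
∠(n_3, n_4) = 64.33°
δ = |180° − 64.33°| = 115.67°
115.67° > 2α = 73.74°  →  invalid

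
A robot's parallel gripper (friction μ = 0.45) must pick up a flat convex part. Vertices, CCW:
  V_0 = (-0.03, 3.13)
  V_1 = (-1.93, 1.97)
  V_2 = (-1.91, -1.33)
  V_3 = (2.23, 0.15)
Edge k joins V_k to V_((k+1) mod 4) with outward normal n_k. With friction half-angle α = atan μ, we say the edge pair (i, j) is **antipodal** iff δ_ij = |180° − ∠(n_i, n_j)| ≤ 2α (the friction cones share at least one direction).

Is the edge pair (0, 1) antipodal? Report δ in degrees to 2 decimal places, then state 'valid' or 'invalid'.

α = atan 0.45 = 24.23°;  2α = 48.46°
edge 0: e_0 = (-1.90, -1.16);  n_0 = (-0.5211, +0.8535)
edge 1: e_1 = (+0.02, -3.30);  n_1 = (-1.0000, -0.0061)
∠(n_0, n_1) = 58.94°
δ = |180° − 58.94°| = 121.06°
121.06° > 2α = 48.46°  →  invalid

δ = 121.06°, invalid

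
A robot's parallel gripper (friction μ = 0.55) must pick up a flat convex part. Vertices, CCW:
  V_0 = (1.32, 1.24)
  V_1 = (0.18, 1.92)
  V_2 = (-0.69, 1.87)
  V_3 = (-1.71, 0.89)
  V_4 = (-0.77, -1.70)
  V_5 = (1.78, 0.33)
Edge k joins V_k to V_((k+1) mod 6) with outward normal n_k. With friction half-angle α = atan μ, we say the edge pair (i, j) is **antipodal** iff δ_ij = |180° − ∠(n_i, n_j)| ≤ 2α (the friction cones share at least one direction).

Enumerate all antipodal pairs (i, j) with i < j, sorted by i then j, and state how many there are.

α = atan 0.55 = 28.81°;  2α = 57.62°
n_0 = (+0.5123, +0.8588)
n_1 = (-0.0574, +0.9984)
n_2 = (-0.6928, +0.7211)
n_3 = (-0.9400, -0.3412)
n_4 = (+0.6228, -0.7824)
n_5 = (+0.8925, +0.4511)
  (0,1): δ = 145.90°  ·
  (0,2): δ = 105.33°  ·
  (0,3): δ = 39.24°  ✓
  (0,4): δ = 69.34°  ·
  (0,5): δ = 147.63°  ·
  (1,2): δ = 139.44°  ·
  (1,3): δ = 73.34°  ·
  (1,4): δ = 35.23°  ✓
  (1,5): δ = 113.53°  ·
  (2,3): δ = 113.91°  ·
  (2,4): δ = 5.33°  ✓
  (2,5): δ = 72.96°  ·
  (3,4): δ = 71.43°  ·
  (3,5): δ = 6.87°  ✓
  (4,5): δ = 101.71°  ·
antipodal pairs: 4

count = 4; pairs: (0,3), (1,4), (2,4), (3,5)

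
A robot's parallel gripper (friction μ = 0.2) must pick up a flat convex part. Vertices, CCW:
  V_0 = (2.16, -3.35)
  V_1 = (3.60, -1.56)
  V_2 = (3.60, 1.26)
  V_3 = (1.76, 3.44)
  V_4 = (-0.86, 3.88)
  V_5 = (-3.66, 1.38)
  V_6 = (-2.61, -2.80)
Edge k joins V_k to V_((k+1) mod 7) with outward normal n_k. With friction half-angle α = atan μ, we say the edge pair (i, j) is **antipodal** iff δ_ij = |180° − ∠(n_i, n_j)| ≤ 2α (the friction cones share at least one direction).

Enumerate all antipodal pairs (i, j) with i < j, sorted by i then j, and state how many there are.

α = atan 0.2 = 11.31°;  2α = 22.62°
n_0 = (+0.7792, -0.6268)
n_1 = (+1.0000, -0.0000)
n_2 = (+0.7642, +0.6450)
n_3 = (+0.1656, +0.9862)
n_4 = (-0.6660, +0.7459)
n_5 = (-0.9699, -0.2436)
n_6 = (-0.1145, -0.9934)
  (0,1): δ = 141.18°  ·
  (0,2): δ = 101.02°  ·
  (0,3): δ = 60.72°  ·
  (0,4): δ = 9.42°  ✓
  (0,5): δ = 52.92°  ·
  (0,6): δ = 122.24°  ·
  (1,2): δ = 139.83°  ·
  (1,3): δ = 99.53°  ·
  (1,4): δ = 48.24°  ·
  (1,5): δ = 14.10°  ✓
  (1,6): δ = 83.42°  ·
  (2,3): δ = 139.70°  ·
  (2,4): δ = 88.41°  ·
  (2,5): δ = 26.06°  ·
  (2,6): δ = 43.26°  ·
  (3,4): δ = 128.71°  ·
  (3,5): δ = 66.37°  ·
  (3,6): δ = 2.96°  ✓
  (4,5): δ = 117.66°  ·
  (4,6): δ = 48.34°  ·
  (5,6): δ = 110.68°  ·
antipodal pairs: 3

count = 3; pairs: (0,4), (1,5), (3,6)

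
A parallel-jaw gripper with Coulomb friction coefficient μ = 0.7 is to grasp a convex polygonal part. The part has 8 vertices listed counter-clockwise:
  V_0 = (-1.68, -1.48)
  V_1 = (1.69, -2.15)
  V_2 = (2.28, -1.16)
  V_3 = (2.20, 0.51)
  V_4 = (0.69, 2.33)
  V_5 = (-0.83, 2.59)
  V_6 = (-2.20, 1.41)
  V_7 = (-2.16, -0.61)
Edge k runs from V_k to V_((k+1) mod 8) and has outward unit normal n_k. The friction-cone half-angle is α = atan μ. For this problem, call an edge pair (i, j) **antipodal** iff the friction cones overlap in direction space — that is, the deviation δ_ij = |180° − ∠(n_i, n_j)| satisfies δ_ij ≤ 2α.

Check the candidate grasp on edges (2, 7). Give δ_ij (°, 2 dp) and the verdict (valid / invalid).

α = atan 0.7 = 34.99°;  2α = 69.98°
edge 2: e_2 = (-0.08, +1.67);  n_2 = (+0.9989, +0.0478)
edge 7: e_7 = (+0.48, -0.87);  n_7 = (-0.8756, -0.4831)
∠(n_2, n_7) = 153.86°
δ = |180° − 153.86°| = 26.14°
26.14° ≤ 2α = 69.98°  →  valid

δ = 26.14°, valid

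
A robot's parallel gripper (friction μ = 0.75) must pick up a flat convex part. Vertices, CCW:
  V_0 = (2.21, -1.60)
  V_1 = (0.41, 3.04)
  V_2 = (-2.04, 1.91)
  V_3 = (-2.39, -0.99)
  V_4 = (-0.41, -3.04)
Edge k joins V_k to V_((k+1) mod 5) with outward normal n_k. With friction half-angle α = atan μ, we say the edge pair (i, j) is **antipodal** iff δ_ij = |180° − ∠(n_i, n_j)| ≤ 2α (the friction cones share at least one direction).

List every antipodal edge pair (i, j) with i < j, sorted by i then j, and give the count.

α = atan 0.75 = 36.87°;  2α = 73.74°
n_0 = (+0.9323, +0.3617)
n_1 = (-0.4188, +0.9081)
n_2 = (-0.9928, +0.1198)
n_3 = (-0.7193, -0.6947)
n_4 = (+0.4817, -0.8764)
  (0,1): δ = 86.44°  ·
  (0,2): δ = 28.08°  ✓
  (0,3): δ = 22.80°  ✓
  (0,4): δ = 97.59°  ·
  (1,2): δ = 121.64°  ·
  (1,3): δ = 70.76°  ✓
  (1,4): δ = 4.03°  ✓
  (2,3): δ = 129.11°  ·
  (2,4): δ = 54.32°  ✓
  (3,4): δ = 105.21°  ·
antipodal pairs: 5

count = 5; pairs: (0,2), (0,3), (1,3), (1,4), (2,4)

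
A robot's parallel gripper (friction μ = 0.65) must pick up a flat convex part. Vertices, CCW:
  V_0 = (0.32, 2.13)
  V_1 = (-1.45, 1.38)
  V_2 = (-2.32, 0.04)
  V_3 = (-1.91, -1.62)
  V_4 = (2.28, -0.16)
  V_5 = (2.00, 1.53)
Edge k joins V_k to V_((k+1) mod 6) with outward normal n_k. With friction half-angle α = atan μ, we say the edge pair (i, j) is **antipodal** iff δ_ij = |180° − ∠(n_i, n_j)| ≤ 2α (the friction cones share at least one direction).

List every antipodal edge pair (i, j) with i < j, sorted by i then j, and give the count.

α = atan 0.65 = 33.02°;  2α = 66.05°
n_0 = (-0.3901, +0.9208)
n_1 = (-0.8387, +0.5445)
n_2 = (-0.9708, -0.2398)
n_3 = (+0.3290, -0.9443)
n_4 = (+0.9866, +0.1635)
n_5 = (+0.3363, +0.9417)
  (0,1): δ = 145.96°  ·
  (0,2): δ = 99.09°  ·
  (0,3): δ = 3.75°  ✓
  (0,4): δ = 76.44°  ·
  (0,5): δ = 137.38°  ·
  (1,2): δ = 133.13°  ·
  (1,3): δ = 37.80°  ✓
  (1,4): δ = 42.40°  ✓
  (1,5): δ = 103.34°  ·
  (2,3): δ = 84.66°  ·
  (2,4): δ = 4.47°  ✓
  (2,5): δ = 56.47°  ✓
  (3,4): δ = 99.80°  ·
  (3,5): δ = 38.86°  ✓
  (4,5): δ = 119.06°  ·
antipodal pairs: 6

count = 6; pairs: (0,3), (1,3), (1,4), (2,4), (2,5), (3,5)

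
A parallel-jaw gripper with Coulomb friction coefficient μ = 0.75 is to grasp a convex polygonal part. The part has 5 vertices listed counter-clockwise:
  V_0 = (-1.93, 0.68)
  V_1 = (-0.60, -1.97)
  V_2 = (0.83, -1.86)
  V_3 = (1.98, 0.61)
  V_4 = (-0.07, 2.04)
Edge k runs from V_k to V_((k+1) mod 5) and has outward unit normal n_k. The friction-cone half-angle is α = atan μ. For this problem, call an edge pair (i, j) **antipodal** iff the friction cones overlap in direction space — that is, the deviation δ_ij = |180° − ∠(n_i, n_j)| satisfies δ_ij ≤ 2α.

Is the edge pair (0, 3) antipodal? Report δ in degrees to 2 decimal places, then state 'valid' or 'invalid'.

δ = 28.45°, valid

α = atan 0.75 = 36.87°;  2α = 73.74°
edge 0: e_0 = (+1.33, -2.65);  n_0 = (-0.8938, -0.4486)
edge 3: e_3 = (-2.05, +1.43);  n_3 = (+0.5721, +0.8202)
∠(n_0, n_3) = 151.55°
δ = |180° − 151.55°| = 28.45°
28.45° ≤ 2α = 73.74°  →  valid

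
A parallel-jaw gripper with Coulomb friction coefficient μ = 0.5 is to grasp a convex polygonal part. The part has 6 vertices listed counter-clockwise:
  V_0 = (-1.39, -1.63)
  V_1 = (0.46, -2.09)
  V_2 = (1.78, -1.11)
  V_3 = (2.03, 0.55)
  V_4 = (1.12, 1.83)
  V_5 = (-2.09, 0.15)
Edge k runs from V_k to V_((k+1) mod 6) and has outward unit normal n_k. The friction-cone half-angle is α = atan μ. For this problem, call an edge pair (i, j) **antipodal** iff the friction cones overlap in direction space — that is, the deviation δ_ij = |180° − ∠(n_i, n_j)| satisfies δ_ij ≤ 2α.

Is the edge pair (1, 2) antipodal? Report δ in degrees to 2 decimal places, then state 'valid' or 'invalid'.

α = atan 0.5 = 26.57°;  2α = 53.13°
edge 1: e_1 = (+1.32, +0.98);  n_1 = (+0.5961, -0.8029)
edge 2: e_2 = (+0.25, +1.66);  n_2 = (+0.9888, -0.1489)
∠(n_1, n_2) = 44.84°
δ = |180° − 44.84°| = 135.16°
135.16° > 2α = 53.13°  →  invalid

δ = 135.16°, invalid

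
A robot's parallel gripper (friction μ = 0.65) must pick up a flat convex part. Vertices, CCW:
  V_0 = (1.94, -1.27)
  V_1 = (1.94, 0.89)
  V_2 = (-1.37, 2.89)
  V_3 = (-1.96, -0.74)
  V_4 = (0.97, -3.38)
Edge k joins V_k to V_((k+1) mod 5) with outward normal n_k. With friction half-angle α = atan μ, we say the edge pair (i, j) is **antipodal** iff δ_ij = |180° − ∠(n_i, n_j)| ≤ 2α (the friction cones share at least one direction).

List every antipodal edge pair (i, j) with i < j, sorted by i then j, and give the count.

count = 4; pairs: (0,2), (0,3), (1,3), (2,4)

α = atan 0.65 = 33.02°;  2α = 66.05°
n_0 = (+1.0000, -0.0000)
n_1 = (+0.5172, +0.8559)
n_2 = (-0.9870, +0.1604)
n_3 = (-0.6694, -0.7429)
n_4 = (+0.9086, -0.4177)
  (0,1): δ = 121.14°  ·
  (0,2): δ = 9.23°  ✓
  (0,3): δ = 47.98°  ✓
  (0,4): δ = 155.31°  ·
  (1,2): δ = 68.09°  ·
  (1,3): δ = 10.88°  ✓
  (1,4): δ = 96.45°  ·
  (2,3): δ = 122.79°  ·
  (2,4): δ = 15.46°  ✓
  (3,4): δ = 72.67°  ·
antipodal pairs: 4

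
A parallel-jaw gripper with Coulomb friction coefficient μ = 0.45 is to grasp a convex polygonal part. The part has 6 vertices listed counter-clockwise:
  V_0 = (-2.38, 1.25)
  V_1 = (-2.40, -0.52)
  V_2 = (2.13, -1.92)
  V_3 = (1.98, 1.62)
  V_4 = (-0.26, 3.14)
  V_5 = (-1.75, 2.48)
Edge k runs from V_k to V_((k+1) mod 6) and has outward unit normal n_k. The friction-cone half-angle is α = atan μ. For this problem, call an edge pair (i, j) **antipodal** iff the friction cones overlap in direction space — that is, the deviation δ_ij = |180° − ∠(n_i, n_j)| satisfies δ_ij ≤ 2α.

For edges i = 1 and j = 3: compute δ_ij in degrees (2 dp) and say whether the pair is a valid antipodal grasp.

α = atan 0.45 = 24.23°;  2α = 48.46°
edge 1: e_1 = (+4.53, -1.40);  n_1 = (-0.2953, -0.9554)
edge 3: e_3 = (-2.24, +1.52);  n_3 = (+0.5615, +0.8275)
∠(n_1, n_3) = 163.01°
δ = |180° − 163.01°| = 16.99°
16.99° ≤ 2α = 48.46°  →  valid

δ = 16.99°, valid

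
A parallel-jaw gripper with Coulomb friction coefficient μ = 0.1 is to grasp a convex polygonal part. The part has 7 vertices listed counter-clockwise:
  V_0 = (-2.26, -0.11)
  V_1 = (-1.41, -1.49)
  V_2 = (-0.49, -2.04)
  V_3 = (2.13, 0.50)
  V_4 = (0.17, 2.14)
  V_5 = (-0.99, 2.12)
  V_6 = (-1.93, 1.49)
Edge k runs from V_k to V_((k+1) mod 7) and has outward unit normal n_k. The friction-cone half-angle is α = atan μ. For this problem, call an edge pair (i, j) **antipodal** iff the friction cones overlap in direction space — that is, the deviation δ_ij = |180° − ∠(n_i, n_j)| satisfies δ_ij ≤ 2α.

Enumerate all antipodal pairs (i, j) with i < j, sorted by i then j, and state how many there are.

α = atan 0.1 = 5.71°;  2α = 11.42°
n_0 = (-0.8514, -0.5244)
n_1 = (-0.5131, -0.8583)
n_2 = (+0.6961, -0.7180)
n_3 = (+0.6417, +0.7669)
n_4 = (-0.0172, +0.9999)
n_5 = (-0.5567, +0.8307)
n_6 = (-0.9794, +0.2020)
  (0,1): δ = 152.50°  ·
  (0,2): δ = 77.52°  ·
  (0,3): δ = 18.45°  ·
  (0,4): δ = 59.36°  ·
  (0,5): δ = 92.20°  ·
  (0,6): δ = 136.72°  ·
  (1,2): δ = 105.02°  ·
  (1,3): δ = 9.05°  ✓
  (1,4): δ = 31.86°  ·
  (1,5): δ = 64.70°  ·
  (1,6): δ = 109.22°  ·
  (2,3): δ = 84.03°  ·
  (2,4): δ = 43.12°  ·
  (2,5): δ = 10.28°  ✓
  (2,6): δ = 34.23°  ·
  (3,4): δ = 139.09°  ·
  (3,5): δ = 106.25°  ·
  (3,6): δ = 61.73°  ·
  (4,5): δ = 147.16°  ·
  (4,6): δ = 102.64°  ·
  (5,6): δ = 135.48°  ·
antipodal pairs: 2

count = 2; pairs: (1,3), (2,5)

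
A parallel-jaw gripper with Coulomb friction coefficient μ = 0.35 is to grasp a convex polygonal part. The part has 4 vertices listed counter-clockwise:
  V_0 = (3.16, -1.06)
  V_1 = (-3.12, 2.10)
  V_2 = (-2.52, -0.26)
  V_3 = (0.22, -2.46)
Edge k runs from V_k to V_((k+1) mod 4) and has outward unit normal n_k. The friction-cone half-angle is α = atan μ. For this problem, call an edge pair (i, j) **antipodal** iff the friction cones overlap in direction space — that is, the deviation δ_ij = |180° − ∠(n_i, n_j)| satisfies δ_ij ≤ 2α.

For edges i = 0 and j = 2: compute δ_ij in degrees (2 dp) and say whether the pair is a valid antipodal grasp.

δ = 12.05°, valid

α = atan 0.35 = 19.29°;  2α = 38.58°
edge 0: e_0 = (-6.28, +3.16);  n_0 = (+0.4495, +0.8933)
edge 2: e_2 = (+2.74, -2.20);  n_2 = (-0.6261, -0.7798)
∠(n_0, n_2) = 167.95°
δ = |180° − 167.95°| = 12.05°
12.05° ≤ 2α = 38.58°  →  valid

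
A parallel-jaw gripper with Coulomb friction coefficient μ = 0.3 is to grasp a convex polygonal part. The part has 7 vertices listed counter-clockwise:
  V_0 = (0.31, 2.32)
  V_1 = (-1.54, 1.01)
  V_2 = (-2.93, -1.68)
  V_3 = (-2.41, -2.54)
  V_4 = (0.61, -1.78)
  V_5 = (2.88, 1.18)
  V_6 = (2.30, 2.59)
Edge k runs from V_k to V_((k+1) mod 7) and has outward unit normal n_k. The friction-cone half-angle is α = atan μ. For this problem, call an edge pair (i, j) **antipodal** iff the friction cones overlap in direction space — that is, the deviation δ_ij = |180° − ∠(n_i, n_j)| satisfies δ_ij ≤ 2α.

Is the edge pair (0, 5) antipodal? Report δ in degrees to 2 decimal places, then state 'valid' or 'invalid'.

α = atan 0.3 = 16.70°;  2α = 33.40°
edge 0: e_0 = (-1.85, -1.31);  n_0 = (-0.5779, +0.8161)
edge 5: e_5 = (-0.58, +1.41);  n_5 = (+0.9248, +0.3804)
∠(n_0, n_5) = 102.94°
δ = |180° − 102.94°| = 77.06°
77.06° > 2α = 33.40°  →  invalid

δ = 77.06°, invalid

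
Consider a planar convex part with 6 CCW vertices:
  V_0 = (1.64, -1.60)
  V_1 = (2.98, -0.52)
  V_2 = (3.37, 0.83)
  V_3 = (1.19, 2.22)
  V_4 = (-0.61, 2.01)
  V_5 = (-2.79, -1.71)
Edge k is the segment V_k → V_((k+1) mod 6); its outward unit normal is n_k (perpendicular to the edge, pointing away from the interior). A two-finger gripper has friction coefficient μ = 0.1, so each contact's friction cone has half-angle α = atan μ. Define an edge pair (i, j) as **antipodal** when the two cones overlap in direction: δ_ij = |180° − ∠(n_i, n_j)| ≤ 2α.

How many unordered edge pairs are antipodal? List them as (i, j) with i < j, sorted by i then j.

α = atan 0.1 = 5.71°;  2α = 11.42°
n_0 = (+0.6275, -0.7786)
n_1 = (+0.9607, -0.2775)
n_2 = (+0.5376, +0.8432)
n_3 = (-0.1159, +0.9933)
n_4 = (-0.8628, +0.5056)
n_5 = (+0.0248, -0.9997)
  (0,1): δ = 144.98°  ·
  (0,2): δ = 71.39°  ·
  (0,3): δ = 32.21°  ·
  (0,4): δ = 20.76°  ·
  (0,5): δ = 142.55°  ·
  (1,2): δ = 106.41°  ·
  (1,3): δ = 67.23°  ·
  (1,4): δ = 14.26°  ·
  (1,5): δ = 107.54°  ·
  (2,3): δ = 140.82°  ·
  (2,4): δ = 87.85°  ·
  (2,5): δ = 33.94°  ·
  (3,4): δ = 127.03°  ·
  (3,5): δ = 5.23°  ✓
  (4,5): δ = 58.21°  ·
antipodal pairs: 1

count = 1; pairs: (3,5)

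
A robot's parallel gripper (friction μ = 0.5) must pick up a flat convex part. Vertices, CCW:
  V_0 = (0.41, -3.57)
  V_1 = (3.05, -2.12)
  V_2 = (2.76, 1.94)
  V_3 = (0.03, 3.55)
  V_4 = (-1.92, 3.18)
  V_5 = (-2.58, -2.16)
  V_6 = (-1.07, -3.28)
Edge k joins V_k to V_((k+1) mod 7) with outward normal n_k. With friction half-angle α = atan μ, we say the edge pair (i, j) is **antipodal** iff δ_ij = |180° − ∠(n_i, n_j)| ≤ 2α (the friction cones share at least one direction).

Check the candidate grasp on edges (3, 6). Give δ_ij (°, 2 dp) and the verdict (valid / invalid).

δ = 21.83°, valid

α = atan 0.5 = 26.57°;  2α = 53.13°
edge 3: e_3 = (-1.95, -0.37);  n_3 = (-0.1864, +0.9825)
edge 6: e_6 = (+1.48, -0.29);  n_6 = (-0.1923, -0.9813)
∠(n_3, n_6) = 158.17°
δ = |180° − 158.17°| = 21.83°
21.83° ≤ 2α = 53.13°  →  valid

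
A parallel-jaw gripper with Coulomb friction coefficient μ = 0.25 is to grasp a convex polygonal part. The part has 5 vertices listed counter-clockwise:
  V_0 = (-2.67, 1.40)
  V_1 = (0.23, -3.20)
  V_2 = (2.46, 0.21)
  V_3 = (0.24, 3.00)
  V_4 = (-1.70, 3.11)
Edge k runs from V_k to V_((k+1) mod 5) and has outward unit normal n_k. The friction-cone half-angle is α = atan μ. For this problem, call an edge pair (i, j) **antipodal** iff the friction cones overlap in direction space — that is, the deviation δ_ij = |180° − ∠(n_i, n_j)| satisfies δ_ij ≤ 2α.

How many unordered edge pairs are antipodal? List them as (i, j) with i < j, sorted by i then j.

α = atan 0.25 = 14.04°;  2α = 28.07°
n_0 = (-0.8459, -0.5333)
n_1 = (+0.8369, -0.5473)
n_2 = (+0.7825, +0.6226)
n_3 = (+0.0566, +0.9984)
n_4 = (-0.8698, +0.4934)
  (0,1): δ = 65.41°  ·
  (0,2): δ = 6.28°  ✓
  (0,3): δ = 54.53°  ·
  (0,4): δ = 118.21°  ·
  (1,2): δ = 108.31°  ·
  (1,3): δ = 60.06°  ·
  (1,4): δ = 3.62°  ✓
  (2,3): δ = 131.75°  ·
  (2,4): δ = 68.07°  ·
  (3,4): δ = 116.32°  ·
antipodal pairs: 2

count = 2; pairs: (0,2), (1,4)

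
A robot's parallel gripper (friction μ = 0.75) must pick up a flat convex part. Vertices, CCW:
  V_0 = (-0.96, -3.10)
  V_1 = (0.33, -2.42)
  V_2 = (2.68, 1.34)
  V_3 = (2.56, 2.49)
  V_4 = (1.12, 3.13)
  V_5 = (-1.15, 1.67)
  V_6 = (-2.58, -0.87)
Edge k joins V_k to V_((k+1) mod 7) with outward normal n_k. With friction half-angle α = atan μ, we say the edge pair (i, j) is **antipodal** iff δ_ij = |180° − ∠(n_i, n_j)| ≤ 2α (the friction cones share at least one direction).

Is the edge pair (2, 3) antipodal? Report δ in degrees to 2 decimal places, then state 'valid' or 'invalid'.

δ = 119.92°, invalid

α = atan 0.75 = 36.87°;  2α = 73.74°
edge 2: e_2 = (-0.12, +1.15);  n_2 = (+0.9946, +0.1038)
edge 3: e_3 = (-1.44, +0.64);  n_3 = (+0.4061, +0.9138)
∠(n_2, n_3) = 60.08°
δ = |180° − 60.08°| = 119.92°
119.92° > 2α = 73.74°  →  invalid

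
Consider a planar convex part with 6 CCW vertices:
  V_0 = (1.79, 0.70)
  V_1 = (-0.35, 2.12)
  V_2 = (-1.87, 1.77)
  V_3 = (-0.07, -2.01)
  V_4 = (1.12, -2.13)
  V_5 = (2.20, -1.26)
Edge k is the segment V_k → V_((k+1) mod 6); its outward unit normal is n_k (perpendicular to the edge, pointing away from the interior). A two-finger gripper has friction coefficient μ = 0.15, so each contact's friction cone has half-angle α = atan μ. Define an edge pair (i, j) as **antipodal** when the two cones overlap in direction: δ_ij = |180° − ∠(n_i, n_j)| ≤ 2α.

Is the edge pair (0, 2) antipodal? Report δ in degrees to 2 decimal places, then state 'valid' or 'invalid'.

δ = 30.97°, invalid

α = atan 0.15 = 8.53°;  2α = 17.06°
edge 0: e_0 = (-2.14, +1.42);  n_0 = (+0.5529, +0.8332)
edge 2: e_2 = (+1.80, -3.78);  n_2 = (-0.9029, -0.4299)
∠(n_0, n_2) = 149.03°
δ = |180° − 149.03°| = 30.97°
30.97° > 2α = 17.06°  →  invalid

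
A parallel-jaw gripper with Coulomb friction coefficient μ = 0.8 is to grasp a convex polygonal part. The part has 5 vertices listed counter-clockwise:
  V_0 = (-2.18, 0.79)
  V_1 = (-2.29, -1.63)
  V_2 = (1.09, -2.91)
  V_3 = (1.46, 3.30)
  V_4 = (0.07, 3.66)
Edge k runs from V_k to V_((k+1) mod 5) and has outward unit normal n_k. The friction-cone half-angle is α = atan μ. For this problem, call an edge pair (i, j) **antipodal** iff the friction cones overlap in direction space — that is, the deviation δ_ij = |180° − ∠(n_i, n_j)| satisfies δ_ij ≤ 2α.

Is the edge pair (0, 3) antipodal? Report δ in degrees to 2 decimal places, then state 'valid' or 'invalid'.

α = atan 0.8 = 38.66°;  2α = 77.32°
edge 0: e_0 = (-0.11, -2.42);  n_0 = (-0.9990, +0.0454)
edge 3: e_3 = (-1.39, +0.36);  n_3 = (+0.2507, +0.9681)
∠(n_0, n_3) = 101.92°
δ = |180° − 101.92°| = 78.08°
78.08° > 2α = 77.32°  →  invalid

δ = 78.08°, invalid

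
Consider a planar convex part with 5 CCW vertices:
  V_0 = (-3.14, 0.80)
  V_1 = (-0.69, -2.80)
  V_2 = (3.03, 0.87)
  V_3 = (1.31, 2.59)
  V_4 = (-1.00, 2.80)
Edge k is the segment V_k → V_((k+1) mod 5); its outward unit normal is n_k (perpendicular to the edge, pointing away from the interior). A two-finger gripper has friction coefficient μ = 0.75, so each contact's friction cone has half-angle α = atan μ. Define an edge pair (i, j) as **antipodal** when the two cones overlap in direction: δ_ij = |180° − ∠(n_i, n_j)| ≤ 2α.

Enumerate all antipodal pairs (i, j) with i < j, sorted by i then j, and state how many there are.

α = atan 0.75 = 36.87°;  2α = 73.74°
n_0 = (-0.8267, -0.5626)
n_1 = (+0.7023, -0.7119)
n_2 = (+0.7071, +0.7071)
n_3 = (+0.0905, +0.9959)
n_4 = (-0.6828, +0.7306)
  (0,1): δ = 79.63°  ·
  (0,2): δ = 10.76°  ✓
  (0,3): δ = 50.57°  ✓
  (0,4): δ = 98.83°  ·
  (1,2): δ = 89.61°  ·
  (1,3): δ = 49.81°  ✓
  (1,4): δ = 1.55°  ✓
  (2,3): δ = 140.19°  ·
  (2,4): δ = 91.94°  ·
  (3,4): δ = 131.74°  ·
antipodal pairs: 4

count = 4; pairs: (0,2), (0,3), (1,3), (1,4)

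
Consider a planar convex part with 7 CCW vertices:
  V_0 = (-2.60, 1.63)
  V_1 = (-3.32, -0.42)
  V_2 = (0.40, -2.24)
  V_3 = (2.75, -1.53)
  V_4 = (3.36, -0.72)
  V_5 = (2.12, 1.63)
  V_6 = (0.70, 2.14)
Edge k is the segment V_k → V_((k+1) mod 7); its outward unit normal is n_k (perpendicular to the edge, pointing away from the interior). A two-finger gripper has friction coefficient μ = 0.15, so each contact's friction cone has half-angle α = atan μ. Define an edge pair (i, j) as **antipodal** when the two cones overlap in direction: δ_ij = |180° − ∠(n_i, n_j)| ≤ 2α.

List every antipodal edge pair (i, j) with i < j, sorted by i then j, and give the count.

α = atan 0.15 = 8.53°;  2α = 17.06°
n_0 = (-0.9435, +0.3314)
n_1 = (-0.4395, -0.8983)
n_2 = (+0.2892, -0.9573)
n_3 = (+0.7988, -0.6016)
n_4 = (+0.8844, +0.4667)
n_5 = (+0.3380, +0.9411)
n_6 = (-0.1527, +0.9883)
  (0,1): δ = 96.72°  ·
  (0,2): δ = 53.84°  ·
  (0,3): δ = 17.63°  ·
  (0,4): δ = 47.17°  ·
  (0,5): δ = 89.60°  ·
  (0,6): δ = 118.14°  ·
  (1,2): δ = 137.12°  ·
  (1,3): δ = 100.91°  ·
  (1,4): δ = 36.11°  ·
  (1,5): δ = 6.31°  ✓
  (1,6): δ = 34.86°  ·
  (2,3): δ = 143.79°  ·
  (2,4): δ = 78.99°  ·
  (2,5): δ = 36.57°  ·
  (2,6): δ = 8.03°  ✓
  (3,4): δ = 115.20°  ·
  (3,5): δ = 72.77°  ·
  (3,6): δ = 44.23°  ·
  (4,5): δ = 137.57°  ·
  (4,6): δ = 109.03°  ·
  (5,6): δ = 151.46°  ·
antipodal pairs: 2

count = 2; pairs: (1,5), (2,6)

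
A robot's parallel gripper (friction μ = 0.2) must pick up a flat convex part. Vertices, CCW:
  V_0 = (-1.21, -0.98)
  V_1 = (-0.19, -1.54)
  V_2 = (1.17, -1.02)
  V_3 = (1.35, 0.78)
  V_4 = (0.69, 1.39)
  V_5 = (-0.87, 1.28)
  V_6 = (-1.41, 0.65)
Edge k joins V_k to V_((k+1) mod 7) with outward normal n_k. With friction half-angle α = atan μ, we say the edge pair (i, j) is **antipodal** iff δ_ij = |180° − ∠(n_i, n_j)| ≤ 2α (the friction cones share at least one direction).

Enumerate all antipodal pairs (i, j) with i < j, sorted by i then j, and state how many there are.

count = 3; pairs: (0,3), (1,4), (2,6)

α = atan 0.2 = 11.31°;  2α = 22.62°
n_0 = (-0.4813, -0.8766)
n_1 = (+0.3571, -0.9341)
n_2 = (+0.9950, -0.0995)
n_3 = (+0.6787, +0.7344)
n_4 = (-0.0703, +0.9975)
n_5 = (-0.7593, +0.6508)
n_6 = (-0.9926, -0.1218)
  (0,1): δ = 130.31°  ·
  (0,2): δ = 66.94°  ·
  (0,3): δ = 13.98°  ✓
  (0,4): δ = 32.80°  ·
  (0,5): δ = 78.17°  ·
  (0,6): δ = 125.76°  ·
  (1,2): δ = 116.64°  ·
  (1,3): δ = 63.67°  ·
  (1,4): δ = 16.89°  ✓
  (1,5): δ = 28.47°  ·
  (1,6): δ = 76.07°  ·
  (2,3): δ = 127.03°  ·
  (2,4): δ = 80.26°  ·
  (2,5): δ = 34.89°  ·
  (2,6): δ = 12.71°  ✓
  (3,4): δ = 133.22°  ·
  (3,5): δ = 87.86°  ·
  (3,6): δ = 40.26°  ·
  (4,5): δ = 134.63°  ·
  (4,6): δ = 87.04°  ·
  (5,6): δ = 132.40°  ·
antipodal pairs: 3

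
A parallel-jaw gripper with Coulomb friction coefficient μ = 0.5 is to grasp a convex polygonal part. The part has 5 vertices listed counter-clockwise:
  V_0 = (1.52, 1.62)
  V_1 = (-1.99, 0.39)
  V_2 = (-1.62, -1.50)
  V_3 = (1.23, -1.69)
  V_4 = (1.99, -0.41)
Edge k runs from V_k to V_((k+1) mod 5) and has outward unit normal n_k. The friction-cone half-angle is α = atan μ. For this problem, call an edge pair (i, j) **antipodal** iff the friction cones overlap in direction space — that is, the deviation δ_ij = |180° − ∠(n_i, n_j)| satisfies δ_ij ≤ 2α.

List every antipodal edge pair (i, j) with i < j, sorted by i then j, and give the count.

α = atan 0.5 = 26.57°;  2α = 53.13°
n_0 = (-0.3307, +0.9437)
n_1 = (-0.9814, -0.1921)
n_2 = (-0.0665, -0.9978)
n_3 = (+0.8599, -0.5105)
n_4 = (+0.9742, +0.2256)
  (0,1): δ = 98.24°  ·
  (0,2): δ = 23.13°  ✓
  (0,3): δ = 39.99°  ✓
  (0,4): δ = 83.72°  ·
  (1,2): δ = 104.89°  ·
  (1,3): δ = 41.78°  ✓
  (1,4): δ = 1.96°  ✓
  (2,3): δ = 116.89°  ·
  (2,4): δ = 73.15°  ·
  (3,4): δ = 136.26°  ·
antipodal pairs: 4

count = 4; pairs: (0,2), (0,3), (1,3), (1,4)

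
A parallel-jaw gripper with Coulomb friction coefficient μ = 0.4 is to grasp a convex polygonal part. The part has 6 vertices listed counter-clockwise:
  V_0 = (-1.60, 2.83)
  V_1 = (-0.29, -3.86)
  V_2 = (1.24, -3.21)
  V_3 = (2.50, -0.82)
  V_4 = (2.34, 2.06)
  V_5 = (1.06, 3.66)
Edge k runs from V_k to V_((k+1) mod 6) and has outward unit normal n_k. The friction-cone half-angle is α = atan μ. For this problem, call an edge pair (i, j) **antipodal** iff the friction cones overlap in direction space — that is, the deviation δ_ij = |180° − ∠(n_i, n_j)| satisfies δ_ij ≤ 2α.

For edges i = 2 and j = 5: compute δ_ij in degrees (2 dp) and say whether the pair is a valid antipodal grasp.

α = atan 0.4 = 21.80°;  2α = 43.60°
edge 2: e_2 = (+1.26, +2.39);  n_2 = (+0.8846, -0.4664)
edge 5: e_5 = (-2.66, -0.83);  n_5 = (-0.2979, +0.9546)
∠(n_2, n_5) = 135.13°
δ = |180° − 135.13°| = 44.87°
44.87° > 2α = 43.60°  →  invalid

δ = 44.87°, invalid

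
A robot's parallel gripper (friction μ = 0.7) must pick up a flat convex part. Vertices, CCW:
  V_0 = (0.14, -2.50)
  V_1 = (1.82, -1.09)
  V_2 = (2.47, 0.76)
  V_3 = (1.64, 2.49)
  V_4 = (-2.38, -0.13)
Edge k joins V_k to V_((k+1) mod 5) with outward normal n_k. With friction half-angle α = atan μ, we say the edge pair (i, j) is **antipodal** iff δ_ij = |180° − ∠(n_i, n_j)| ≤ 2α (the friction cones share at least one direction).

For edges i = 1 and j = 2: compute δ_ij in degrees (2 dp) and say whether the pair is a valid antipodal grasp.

δ = 135.01°, invalid

α = atan 0.7 = 34.99°;  2α = 69.98°
edge 1: e_1 = (+0.65, +1.85);  n_1 = (+0.9435, -0.3315)
edge 2: e_2 = (-0.83, +1.73);  n_2 = (+0.9016, +0.4326)
∠(n_1, n_2) = 44.99°
δ = |180° − 44.99°| = 135.01°
135.01° > 2α = 69.98°  →  invalid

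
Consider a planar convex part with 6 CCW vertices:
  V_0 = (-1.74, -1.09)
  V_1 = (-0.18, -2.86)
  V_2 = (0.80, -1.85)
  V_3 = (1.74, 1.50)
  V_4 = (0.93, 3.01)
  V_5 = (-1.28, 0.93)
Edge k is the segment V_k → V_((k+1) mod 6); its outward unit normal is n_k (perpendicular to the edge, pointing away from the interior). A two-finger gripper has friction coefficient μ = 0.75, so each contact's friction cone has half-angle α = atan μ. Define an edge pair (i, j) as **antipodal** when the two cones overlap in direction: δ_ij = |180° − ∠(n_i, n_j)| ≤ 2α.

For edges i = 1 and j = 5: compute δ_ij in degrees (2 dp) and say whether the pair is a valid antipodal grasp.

α = atan 0.75 = 36.87°;  2α = 73.74°
edge 1: e_1 = (+0.98, +1.01);  n_1 = (+0.7177, -0.6964)
edge 5: e_5 = (-0.46, -2.02);  n_5 = (-0.9750, +0.2220)
∠(n_1, n_5) = 148.69°
δ = |180° − 148.69°| = 31.31°
31.31° ≤ 2α = 73.74°  →  valid

δ = 31.31°, valid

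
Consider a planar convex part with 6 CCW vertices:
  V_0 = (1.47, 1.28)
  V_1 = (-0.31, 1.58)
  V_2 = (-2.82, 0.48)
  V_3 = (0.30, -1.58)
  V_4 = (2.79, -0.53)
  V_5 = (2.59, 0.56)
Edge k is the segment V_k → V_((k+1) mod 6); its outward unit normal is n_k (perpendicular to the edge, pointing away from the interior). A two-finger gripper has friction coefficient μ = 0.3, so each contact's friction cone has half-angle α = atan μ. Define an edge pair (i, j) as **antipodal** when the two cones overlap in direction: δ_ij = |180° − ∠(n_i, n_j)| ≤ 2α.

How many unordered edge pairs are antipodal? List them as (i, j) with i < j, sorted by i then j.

α = atan 0.3 = 16.70°;  2α = 33.40°
n_0 = (+0.1662, +0.9861)
n_1 = (-0.4014, +0.9159)
n_2 = (-0.5510, -0.8345)
n_3 = (+0.3886, -0.9214)
n_4 = (+0.9836, +0.1805)
n_5 = (+0.5408, +0.8412)
  (0,1): δ = 146.77°  ·
  (0,2): δ = 23.87°  ✓
  (0,3): δ = 32.43°  ✓
  (0,4): δ = 109.96°  ·
  (0,5): δ = 156.83°  ·
  (1,2): δ = 57.10°  ·
  (1,3): δ = 0.80°  ✓
  (1,4): δ = 76.73°  ·
  (1,5): δ = 123.60°  ·
  (2,3): δ = 123.70°  ·
  (2,4): δ = 46.17°  ·
  (2,5): δ = 0.70°  ✓
  (3,4): δ = 102.47°  ·
  (3,5): δ = 55.60°  ·
  (4,5): δ = 133.13°  ·
antipodal pairs: 4

count = 4; pairs: (0,2), (0,3), (1,3), (2,5)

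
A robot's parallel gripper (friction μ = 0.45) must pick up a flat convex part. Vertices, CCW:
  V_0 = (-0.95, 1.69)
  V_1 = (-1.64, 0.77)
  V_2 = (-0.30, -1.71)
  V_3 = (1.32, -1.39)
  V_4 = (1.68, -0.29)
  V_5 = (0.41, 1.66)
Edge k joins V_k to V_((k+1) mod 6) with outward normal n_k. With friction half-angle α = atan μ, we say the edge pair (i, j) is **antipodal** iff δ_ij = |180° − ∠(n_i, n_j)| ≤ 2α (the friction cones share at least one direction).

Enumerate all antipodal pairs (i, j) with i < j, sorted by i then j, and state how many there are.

count = 5; pairs: (0,2), (0,3), (1,3), (1,4), (2,5)

α = atan 0.45 = 24.23°;  2α = 48.46°
n_0 = (-0.8000, +0.6000)
n_1 = (-0.8798, -0.4754)
n_2 = (+0.1938, -0.9810)
n_3 = (+0.9504, -0.3110)
n_4 = (+0.8380, +0.5457)
n_5 = (+0.0221, +0.9998)
  (0,1): δ = 114.75°  ·
  (0,2): δ = 41.96°  ✓
  (0,3): δ = 18.75°  ✓
  (0,4): δ = 69.95°  ·
  (0,5): δ = 125.61°  ·
  (1,2): δ = 107.21°  ·
  (1,3): δ = 46.51°  ✓
  (1,4): δ = 4.69°  ✓
  (1,5): δ = 60.35°  ·
  (2,3): δ = 119.30°  ·
  (2,4): δ = 68.10°  ·
  (2,5): δ = 12.44°  ✓
  (3,4): δ = 128.80°  ·
  (3,5): δ = 73.14°  ·
  (4,5): δ = 124.34°  ·
antipodal pairs: 5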